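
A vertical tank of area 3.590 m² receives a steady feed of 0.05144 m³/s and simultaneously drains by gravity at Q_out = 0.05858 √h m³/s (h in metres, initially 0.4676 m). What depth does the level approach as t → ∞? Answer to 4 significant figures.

0.7711 m

Level balance: A dh/dt = 0.05144 − 0.05858 √h. Setting dh/dt = 0:
Q_in = 0.05858 √h_ss ⇒ √h_ss = 0.05144/0.05858 = 0.878115.
h_ss = 0.878115² = 0.771087 m. (Since h₀ = 0.4676 m < h_ss, the level will rise toward this value.)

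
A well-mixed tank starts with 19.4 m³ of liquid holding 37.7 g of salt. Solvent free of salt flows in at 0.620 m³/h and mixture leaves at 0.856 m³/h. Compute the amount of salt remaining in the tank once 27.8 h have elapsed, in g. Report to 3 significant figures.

Let m(t) be the amount of salt. Volume: V(t) = V₀ + (Q_in − Q_out) t = 19.4 − 0.23600 t; V(27.8) = 12.839 m³.
Species balance (pure solvent in): dm/dt = −Q_out · m/V(t).
dm/m = −Q_out dt/(V₀ − 0.23600 t); integrating gives ln(m/m₀) = −(Q_out/(Q_in−Q_out)) ln(V/V₀).
m = m₀ (V₀/V)^(Q_out/(Q_in−Q_out)) = 37.7 × (19.4/12.839)^(-3.6271) = 8.4359 g.

8.44 g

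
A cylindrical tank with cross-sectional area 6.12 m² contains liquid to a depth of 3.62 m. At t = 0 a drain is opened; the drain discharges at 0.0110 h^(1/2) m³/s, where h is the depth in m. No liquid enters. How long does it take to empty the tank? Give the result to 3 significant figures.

2120 s

Accumulation of liquid (constant cross-section A): A dh/dt = −0.0110 √h.
∫ h^(−1/2) dh = −(0.0110/A) ∫ dt, giving 2√h = 2√h₀ − (0.0110/A) t.
Set h = 0: 2√h₀ = (0.0110/A) t_empty ⇒ t_empty = 2A√h₀/0.0110.
t_empty = 2·6.12·√3.62/0.0110 = 12.240·1.9026/0.0110 = 2117.1 s.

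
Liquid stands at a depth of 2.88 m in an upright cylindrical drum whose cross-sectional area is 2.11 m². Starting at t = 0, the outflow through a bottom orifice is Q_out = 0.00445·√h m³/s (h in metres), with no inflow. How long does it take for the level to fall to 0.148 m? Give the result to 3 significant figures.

1240 s

Accumulation of liquid (constant cross-section A): A dh/dt = −0.00445 √h.
Separate and integrate: 2(√h − √h₀) = −(0.00445/A) t.
t = 2A(√h₀ − √h)/0.00445 = 2·2.11·(√2.88 − √0.148)/0.00445
  = 4.2200 × (1.6971 − 0.38471) / 0.00445 = 1244.5 s.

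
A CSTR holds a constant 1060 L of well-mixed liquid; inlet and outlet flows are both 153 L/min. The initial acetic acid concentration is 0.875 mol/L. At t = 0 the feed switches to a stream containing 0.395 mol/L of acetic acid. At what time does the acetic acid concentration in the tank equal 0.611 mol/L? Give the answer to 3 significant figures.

Transient balance on the dissolved component: V dC/dt = Q(C_in − C), so τ = V/Q = 6.9281 min.
C(t) = C_in + (C₀ − C_in) e^(−t/τ). Set C = 0.611 and solve for t:
e^(−t/τ) = (C − C_in)/(C₀ − C_in) = (0.611 − 0.395)/(0.875 − 0.395) = 0.45000
t = −τ ln(…) = 6.9281 × 0.79851 = 5.5321 min.

5.53 min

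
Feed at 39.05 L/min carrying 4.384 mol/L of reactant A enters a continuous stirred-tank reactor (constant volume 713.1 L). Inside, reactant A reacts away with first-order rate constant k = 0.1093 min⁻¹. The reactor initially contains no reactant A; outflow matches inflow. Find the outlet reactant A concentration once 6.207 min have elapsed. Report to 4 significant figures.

V dC/dt = Q(C_in − C) − k V C.
This is linear with rate a = Q/V + k = 0.164061 min⁻¹.
C_ss = Q C_in/(Q + kV) = 1.46331 mol/L; C(t) = C_ss + (C₀ − C_ss) e^(−a t).
C(6.207) = 1.46331 + (-1.46331)·e^(−0.164061·6.207) = 1.46331 + (-1.46331)·0.361199 = 0.934763 mol/L.

0.9348 mol/L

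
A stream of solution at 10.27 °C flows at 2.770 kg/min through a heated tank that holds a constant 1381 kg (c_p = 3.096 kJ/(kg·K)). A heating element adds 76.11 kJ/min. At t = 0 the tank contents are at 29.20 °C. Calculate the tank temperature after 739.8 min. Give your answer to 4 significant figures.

M c_p dT/dt = ṁ c_p (T_in − T) + Q̇.
τ = M/ṁ = 498.556 min; T_ss = T_in + Q̇/(ṁ c_p) = 10.27 + 76.11/(2.770·3.096) = 19.1448 °C.
Integrating: T(t) = T_ss + (T₀ − T_ss) e^(−t/τ).
T(739.8) = 19.1448 + (10.0552)·e^(−739.8/498.556) = 19.1448 + (10.0552)·0.226755 = 21.4249 °C.

21.42 °C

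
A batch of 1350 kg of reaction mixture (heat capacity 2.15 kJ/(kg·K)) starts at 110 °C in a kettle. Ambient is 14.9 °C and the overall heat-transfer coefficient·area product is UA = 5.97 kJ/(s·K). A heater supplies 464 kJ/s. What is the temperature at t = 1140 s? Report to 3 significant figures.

94.3 °C

Lumped-capacitance energy balance: M c_p dT/dt = UA(T_amb − T) + Q̇.
dT/dt = (T_ss − T)/τ with T_ss = T_amb + Q̇/UA = 14.9 + 464/5.97 = 92.622 °C, τ = M c_p/UA = 1350·2.15/5.97 = 486.18 s.
T approaches T_ss exponentially: T(t) = T_ss + (T₀ − T_ss) e^(−t/τ).
T(1140) = 92.622 + (17.378)·0.095866 = 94.288 °C.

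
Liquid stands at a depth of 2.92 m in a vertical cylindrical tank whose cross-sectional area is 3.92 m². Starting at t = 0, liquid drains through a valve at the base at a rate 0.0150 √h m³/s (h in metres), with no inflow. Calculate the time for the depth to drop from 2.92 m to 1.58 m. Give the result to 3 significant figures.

Unsteady balance on liquid volume: A dh/dt = −0.0150 √h.
∫ h^(−1/2) dh = −(0.0150/A) ∫ dt, giving 2√h = 2√h₀ − (0.0150/A) t.
t = 2A(√h₀ − √h)/0.0150 = 2·3.92·(√2.92 − √1.58)/0.0150
  = 7.8400 × (1.7088 − 1.2570) / 0.0150 = 236.15 s.

236 s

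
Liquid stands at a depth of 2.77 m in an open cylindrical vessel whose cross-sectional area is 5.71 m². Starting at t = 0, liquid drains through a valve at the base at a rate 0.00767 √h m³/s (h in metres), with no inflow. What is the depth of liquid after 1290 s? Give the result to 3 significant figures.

With no inflow, A dh/dt = −0.00767 √h.
∫ h^(−1/2) dh = −(0.00767/A) ∫ dt, giving 2√h = 2√h₀ − (0.00767/A) t.
√h = √2.77 − 0.00767·1290/(2·5.71) = 1.6643 − 0.86640 = 0.79793.
h = 0.79793² = 0.63669 m.

0.637 m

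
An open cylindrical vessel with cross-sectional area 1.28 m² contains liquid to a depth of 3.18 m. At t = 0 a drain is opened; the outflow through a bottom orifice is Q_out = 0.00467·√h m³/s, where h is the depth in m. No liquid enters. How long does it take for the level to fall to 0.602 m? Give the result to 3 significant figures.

With no inflow, A dh/dt = −0.00467 √h.
∫ h^(−1/2) dh = −(0.00467/A) ∫ dt, giving 2√h = 2√h₀ − (0.00467/A) t.
t = 2A(√h₀ − √h)/0.00467 = 2·1.28·(√3.18 − √0.602)/0.00467
  = 2.5600 × (1.7833 − 0.77589) / 0.00467 = 552.22 s.

552 s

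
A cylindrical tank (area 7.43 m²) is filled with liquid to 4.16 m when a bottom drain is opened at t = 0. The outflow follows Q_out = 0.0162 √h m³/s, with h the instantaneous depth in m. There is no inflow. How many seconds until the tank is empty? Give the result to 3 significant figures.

1870 s

A dh/dt = −Q_out = −0.0162 √h.
∫ h^(−1/2) dh = −(0.0162/A) ∫ dt, giving 2√h = 2√h₀ − (0.0162/A) t.
Set h = 0: 2√h₀ = (0.0162/A) t_empty ⇒ t_empty = 2A√h₀/0.0162.
t_empty = 2·7.43·√4.16/0.0162 = 14.860·2.0396/0.0162 = 1870.9 s.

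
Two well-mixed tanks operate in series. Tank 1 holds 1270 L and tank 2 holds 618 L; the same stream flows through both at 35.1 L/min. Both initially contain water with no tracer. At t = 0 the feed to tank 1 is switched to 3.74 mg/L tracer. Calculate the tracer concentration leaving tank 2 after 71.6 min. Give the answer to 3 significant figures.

Time constants: τᵢ = Vᵢ/Q for each well-mixed tank.
τ₁ = 1270/35.1 = 36.182 min; τ₂ = 618/35.1 = 17.607 min.
Tank 1: C₁ = C_in(1 − e^(−t/τ₁)). Tank 2 (τ₁ ≠ τ₂): C₂ = C_in[1 − (τ₁ e^(−t/τ₁) − τ₂ e^(−t/τ₂))/(τ₁ − τ₂)].
At t = 71.6: e^(−t/τ₁) = 0.13823, e^(−t/τ₂) = 0.017136.
C₂ = 3.74·[1 − (36.182·0.13823 − 17.607·0.017136)/(18.575)] = 3.74·0.74700 = 2.7938 mg/L.

2.79 mg/L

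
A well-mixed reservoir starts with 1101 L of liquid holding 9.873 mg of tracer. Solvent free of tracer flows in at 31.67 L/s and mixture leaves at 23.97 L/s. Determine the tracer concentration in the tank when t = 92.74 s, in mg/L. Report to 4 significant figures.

0.001147 mg/L

Let m(t) be the amount of tracer. Volume: V(t) = V₀ + (Q_in − Q_out) t = 1101 + 7.70000 t; V(92.74) = 1815.10 L.
Solute balance: dm/dt = 0 − Q_out C = −Q_out m/V(t).
Separate: dm/m = −Q_out dt/V(t) ⇒ ln(m/m₀) = −(Q_out/(Q_in−Q_out)) ln(V/V₀).
m = m₀ (V₀/V)^(Q_out/(Q_in−Q_out)) = 9.873 × (1101/1815.10)^(3.11299) = 2.08248 mg.
C = m/V = 2.08248/1815.10 = 0.00114731 mg/L.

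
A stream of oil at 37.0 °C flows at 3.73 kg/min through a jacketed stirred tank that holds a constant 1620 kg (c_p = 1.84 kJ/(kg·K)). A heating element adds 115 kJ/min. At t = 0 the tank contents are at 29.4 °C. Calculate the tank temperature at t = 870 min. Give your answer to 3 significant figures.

50.5 °C

M c_p dT/dt = ṁ c_p (T_in − T) + Q̇.
τ = M/ṁ = 434.32 min; T_ss = T_in + Q̇/(ṁ c_p) = 37.0 + 115/(3.73·1.84) = 53.756 °C.
T approaches T_ss exponentially: T(t) = T_ss + (T₀ − T_ss) e^(−t/τ).
T(870) = 53.756 + (-24.356)·e^(−870/434.32) = 53.756 + (-24.356)·0.13491 = 50.470 °C.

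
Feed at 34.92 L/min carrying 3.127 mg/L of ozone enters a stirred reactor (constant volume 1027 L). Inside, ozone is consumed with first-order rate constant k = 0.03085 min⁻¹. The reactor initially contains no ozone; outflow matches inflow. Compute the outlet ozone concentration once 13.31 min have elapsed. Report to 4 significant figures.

Species balance: V dC/dt = Q C_in − Q C − k V C.
dC/dt = (Q/V) C_in − (Q/V + k) C; effective rate a = Q/V + k = 0.0340019 + 0.03085 = 0.0648519 min⁻¹.
C_ss = Q C_in/(Q + kV) = 1.63949 mg/L; C(t) = C_ss + (C₀ − C_ss) e^(−a t).
C(13.31) = 1.63949 + (-1.63949)·e^(−0.0648519·13.31) = 1.63949 + (-1.63949)·0.421819 = 0.947922 mg/L.

0.9479 mg/L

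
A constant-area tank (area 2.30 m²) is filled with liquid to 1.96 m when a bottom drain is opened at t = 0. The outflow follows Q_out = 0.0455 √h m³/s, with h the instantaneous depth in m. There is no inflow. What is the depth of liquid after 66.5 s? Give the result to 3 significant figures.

Volume balance on the tank: A dh/dt = −0.0455 √h.
∫ h^(−1/2) dh = −(0.0455/A) ∫ dt, giving 2√h = 2√h₀ − (0.0455/A) t.
√h = √1.96 − 0.0455·66.5/(2·2.30) = 1.4000 − 0.65777 = 0.74223.
h = 0.74223² = 0.55090 m.

0.551 m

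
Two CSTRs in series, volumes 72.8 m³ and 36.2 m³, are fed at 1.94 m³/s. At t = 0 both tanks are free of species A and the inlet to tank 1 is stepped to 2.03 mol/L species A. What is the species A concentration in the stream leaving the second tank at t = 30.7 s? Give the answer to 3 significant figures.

Each tank obeys Vᵢ dCᵢ/dt = Q(Cᵢ₋₁ − Cᵢ), so τᵢ = Vᵢ/Q.
τ₁ = 72.8/1.94 = 37.526 s; τ₂ = 36.2/1.94 = 18.660 s.
Solving the cascade with C₁(0)=C₂(0)=0 gives C₂(t) = C_in[1 − (τ₁ e^(−t/τ₁) − τ₂ e^(−t/τ₂))/(τ₁ − τ₂)].
At t = 30.7: e^(−t/τ₁) = 0.44127, e^(−t/τ₂) = 0.19296.
C₂ = 2.03·[1 − (37.526·0.44127 − 18.660·0.19296)/(18.866)] = 2.03·0.31314 = 0.63568 mol/L.

0.636 mol/L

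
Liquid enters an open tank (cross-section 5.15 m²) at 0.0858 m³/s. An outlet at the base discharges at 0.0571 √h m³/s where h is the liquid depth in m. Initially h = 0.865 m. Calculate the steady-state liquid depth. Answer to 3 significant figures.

2.26 m

A dh/dt = Q_in − 0.0571 √h. Steady state requires inflow = outflow:
Q_in = 0.0571 √h_ss ⇒ √h_ss = 0.0858/0.0571 = 1.5026.
h_ss = 1.5026² = 2.2579 m. (Since h₀ = 0.865 m < h_ss, the level will rise toward this value.)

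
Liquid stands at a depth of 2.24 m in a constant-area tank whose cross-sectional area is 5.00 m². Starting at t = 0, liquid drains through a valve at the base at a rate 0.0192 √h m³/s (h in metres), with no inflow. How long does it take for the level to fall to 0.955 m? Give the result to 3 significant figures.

Accumulation of liquid (constant cross-section A): A dh/dt = −0.0192 √h.
This is separable: 2 d(√h)/dt = −0.0192/A, so √h = √h₀ − (0.0192/(2A)) t.
t = 2A(√h₀ − √h)/0.0192 = 2·5.00·(√2.24 − √0.955)/0.0192
  = 10.000 × (1.4967 − 0.97724) / 0.0192 = 270.53 s.

271 s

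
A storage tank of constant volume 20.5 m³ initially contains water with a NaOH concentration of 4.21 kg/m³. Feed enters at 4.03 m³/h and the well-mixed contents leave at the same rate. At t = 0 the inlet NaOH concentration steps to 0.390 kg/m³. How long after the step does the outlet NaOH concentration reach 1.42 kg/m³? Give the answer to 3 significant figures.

6.67 h

Species balance: V dC/dt = Q(C_in − C) ⇒ τ = V/Q = 5.0868 h.
C(t) = C_in + (C₀ − C_in) e^(−t/τ). Set C = 1.42 and solve for t:
e^(−t/τ) = (C − C_in)/(C₀ − C_in) = (1.42 − 0.390)/(4.21 − 0.390) = 0.26963
t = −τ ln(…) = 5.0868 × 1.3107 = 6.6673 h.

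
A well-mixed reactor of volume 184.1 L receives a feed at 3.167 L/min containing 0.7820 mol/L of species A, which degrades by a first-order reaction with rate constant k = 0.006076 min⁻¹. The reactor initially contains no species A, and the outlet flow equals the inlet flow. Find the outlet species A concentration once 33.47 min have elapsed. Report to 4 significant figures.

0.3128 mol/L

Species balance: V dC/dt = Q C_in − Q C − k V C.
dC/dt = (Q/V) C_in − (Q/V + k) C; effective rate a = Q/V + k = 0.0172026 + 0.006076 = 0.0232786 min⁻¹.
C_ss = Q C_in/(Q + kV) = 0.577888 mol/L; C(t) = C_ss + (C₀ − C_ss) e^(−a t).
C(33.47) = 0.577888 + (-0.577888)·e^(−0.0232786·33.47) = 0.577888 + (-0.577888)·0.458803 = 0.312752 mol/L.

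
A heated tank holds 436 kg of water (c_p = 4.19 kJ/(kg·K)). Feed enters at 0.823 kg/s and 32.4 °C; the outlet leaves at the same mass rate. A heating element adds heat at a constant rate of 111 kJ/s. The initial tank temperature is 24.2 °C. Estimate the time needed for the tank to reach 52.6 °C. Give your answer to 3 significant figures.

M c_p dT/dt = ṁ c_p (T_in − T) + Q̇.
τ = M/ṁ = 529.77 s; T_ss = T_in + Q̇/(ṁ c_p) = 64.589 °C.
T(t) = T_ss + (T₀ − T_ss) e^(−t/τ). Set T = 52.6:
e^(−t/τ) = (52.6 − 64.589)/(24.2 − 64.589) = 0.29684
t = −529.77 · ln(0.29684) = 643.44 s.

643 s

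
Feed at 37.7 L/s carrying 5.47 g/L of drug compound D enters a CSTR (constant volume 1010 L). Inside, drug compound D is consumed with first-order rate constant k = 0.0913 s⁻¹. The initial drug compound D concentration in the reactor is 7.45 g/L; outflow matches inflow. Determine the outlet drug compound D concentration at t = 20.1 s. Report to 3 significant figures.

2.03 g/L

Species balance: V dC/dt = Q C_in − Q C − k V C.
This is linear with rate a = Q/V + k = 0.12863 s⁻¹.
C_ss = Q C_in/(Q + kV) = 1.5874 g/L; C(t) = C_ss + (C₀ − C_ss) e^(−a t).
C(20.1) = 1.5874 + (5.8626)·e^(−0.12863·20.1) = 1.5874 + (5.8626)·0.075366 = 2.0292 g/L.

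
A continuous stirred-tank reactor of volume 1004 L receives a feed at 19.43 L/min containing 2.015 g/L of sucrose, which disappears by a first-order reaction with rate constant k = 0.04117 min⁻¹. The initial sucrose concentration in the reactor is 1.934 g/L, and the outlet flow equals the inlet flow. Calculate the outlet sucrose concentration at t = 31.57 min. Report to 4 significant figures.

0.8352 g/L

V dC/dt = Q(C_in − C) − k V C.
dC/dt = (Q/V) C_in − (Q/V + k) C; effective rate a = Q/V + k = 0.0193526 + 0.04117 = 0.0605226 min⁻¹.
C_ss = Q C_in/(Q + kV) = 0.644313 g/L; C(t) = C_ss + (C₀ − C_ss) e^(−a t).
C(31.57) = 0.644313 + (1.28969)·e^(−0.0605226·31.57) = 0.644313 + (1.28969)·0.147977 = 0.835157 g/L.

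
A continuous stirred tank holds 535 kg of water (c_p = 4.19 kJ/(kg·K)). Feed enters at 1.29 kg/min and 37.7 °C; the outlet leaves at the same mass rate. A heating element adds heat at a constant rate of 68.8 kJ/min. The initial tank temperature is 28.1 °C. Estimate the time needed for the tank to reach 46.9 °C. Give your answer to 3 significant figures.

Heat balance on the well-mixed liquid: M c_p dT/dt = ṁ c_p (T_in − T) + 68.8.
τ = M/ṁ = 414.73 min; T_ss = T_in + Q̇/(ṁ c_p) = 50.429 °C.
T(t) = T_ss + (T₀ − T_ss) e^(−t/τ). Set T = 46.9:
e^(−t/τ) = (46.9 − 50.429)/(28.1 − 50.429) = 0.15804
t = −414.73 · ln(0.15804) = 765.15 min.

765 min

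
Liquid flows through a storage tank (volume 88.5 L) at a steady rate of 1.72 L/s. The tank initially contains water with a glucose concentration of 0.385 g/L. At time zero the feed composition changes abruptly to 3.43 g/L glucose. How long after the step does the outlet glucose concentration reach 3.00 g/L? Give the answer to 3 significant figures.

Species balance: V dC/dt = Q(C_in − C) ⇒ τ = V/Q = 51.453 s.
C(t) = C_in + (C₀ − C_in) e^(−t/τ). Set C = 3.00 and solve for t:
e^(−t/τ) = (C − C_in)/(C₀ − C_in) = (3.00 − 3.43)/(0.385 − 3.43) = 0.14122
t = −τ ln(…) = 51.453 × 1.9575 = 100.72 s.

101 s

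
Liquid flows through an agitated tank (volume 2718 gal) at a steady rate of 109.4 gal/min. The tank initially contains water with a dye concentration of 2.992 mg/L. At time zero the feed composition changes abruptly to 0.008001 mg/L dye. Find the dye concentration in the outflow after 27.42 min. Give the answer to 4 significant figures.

0.9977 mg/L

Accumulation = in − out for the solute gives V dC/dt = Q(C_in − C).
So dC/dt = (C_in − C)/τ with τ = V/Q = 2718/109.4 = 24.8446 min.
This is linear first-order; C(t) = C_in + (C₀ − C_in) e^(−t/τ).
C(27.42) = 0.008001 + (2.992 − 0.008001)·e^(−27.42/24.8446) = 0.008001 + (2.98400)·0.331655 = 0.997659 mg/L.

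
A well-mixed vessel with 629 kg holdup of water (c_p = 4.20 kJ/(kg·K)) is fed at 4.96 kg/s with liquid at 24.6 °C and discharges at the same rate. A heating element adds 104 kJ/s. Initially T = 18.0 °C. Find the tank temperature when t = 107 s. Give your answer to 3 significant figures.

M c_p dT/dt = ṁ c_p (T_in − T) + Q̇.
Rearrange: dT/dt = (T_ss − T)/τ with τ = M/ṁ = 126.81 s and T_ss = T_in + Q̇/(ṁ c_p) = 29.592 °C.
Solution: T(t) = T_ss + (T₀ − T_ss) e^(−t/τ).
T(107) = 29.592 + (-11.592)·e^(−107/126.81) = 29.592 + (-11.592)·0.43009 = 24.607 °C.

24.6 °C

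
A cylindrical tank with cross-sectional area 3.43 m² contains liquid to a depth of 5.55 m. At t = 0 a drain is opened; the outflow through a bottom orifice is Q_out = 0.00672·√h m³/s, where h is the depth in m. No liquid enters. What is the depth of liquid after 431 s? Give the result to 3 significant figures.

3.74 m

Mass balance (ρ constant): A dh/dt = −0.00672 √h.
∫ h^(−1/2) dh = −(0.00672/A) ∫ dt, giving 2√h = 2√h₀ − (0.00672/A) t.
√h = √5.55 − 0.00672·431/(2·3.43) = 2.3558 − 0.42220 = 1.9336.
h = 1.9336² = 3.7390 m.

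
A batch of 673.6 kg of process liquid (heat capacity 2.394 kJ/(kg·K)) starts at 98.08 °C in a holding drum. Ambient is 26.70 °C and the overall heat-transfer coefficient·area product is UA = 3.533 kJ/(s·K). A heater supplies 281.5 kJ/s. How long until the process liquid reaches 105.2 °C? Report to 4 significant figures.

891.3 s

M c_p dT/dt = −UA(T − T_amb) + Q̇.
τ = M c_p/UA = 456.439 s; T_ss = T_amb + Q̇/UA = 26.70 + 281.5/3.533 = 106.377 °C.
T(t) = T_ss + (T₀ − T_ss)e^(−t/τ); set T = 105.2:
t = −τ ln[(T − T_ss)/(T₀ − T_ss)] = −456.439 · ln(0.141892) = 891.282 s.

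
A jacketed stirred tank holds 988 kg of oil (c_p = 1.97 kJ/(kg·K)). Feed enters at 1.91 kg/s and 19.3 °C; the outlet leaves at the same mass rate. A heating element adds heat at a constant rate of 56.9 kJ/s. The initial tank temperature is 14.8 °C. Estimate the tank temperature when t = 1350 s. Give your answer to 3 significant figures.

Energy balance: M c_p dT/dt = ṁ c_p (T_in − T) + 56.9.
Rearrange: dT/dt = (T_ss − T)/τ with τ = M/ṁ = 517.28 s and T_ss = T_in + Q̇/(ṁ c_p) = 34.422 °C.
T approaches T_ss exponentially: T(t) = T_ss + (T₀ − T_ss) e^(−t/τ).
T(1350) = 34.422 + (-19.622)·e^(−1350/517.28) = 34.422 + (-19.622)·0.073548 = 32.979 °C.

33.0 °C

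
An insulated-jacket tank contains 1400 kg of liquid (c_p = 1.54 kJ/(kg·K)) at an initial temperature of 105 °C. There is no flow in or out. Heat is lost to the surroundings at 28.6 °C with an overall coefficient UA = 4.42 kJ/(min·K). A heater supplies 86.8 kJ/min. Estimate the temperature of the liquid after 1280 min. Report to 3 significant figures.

M c_p dT/dt = −UA(T − T_amb) + Q̇.
dT/dt = (T_ss − T)/τ with T_ss = T_amb + Q̇/UA = 28.6 + 86.8/4.42 = 48.238 °C, τ = M c_p/UA = 1400·1.54/4.42 = 487.78 min.
Integrating: T(t) = T_ss + (T₀ − T_ss) e^(−t/τ).
T(1280) = 48.238 + (56.762)·0.072504 = 52.353 °C.

52.4 °C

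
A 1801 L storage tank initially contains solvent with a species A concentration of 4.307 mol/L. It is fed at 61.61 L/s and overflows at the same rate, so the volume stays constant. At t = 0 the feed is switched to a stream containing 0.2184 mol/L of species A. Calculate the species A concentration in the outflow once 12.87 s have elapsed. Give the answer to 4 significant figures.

2.851 mol/L

Accumulation = in − out for the solute gives V dC/dt = Q(C_in − C).
Time constant τ = V/Q = 1801/61.61 = 29.2323 s.
Solution: C(t) = C_in + (C₀ − C_in) e^(−t/τ).
C(12.87) = 0.2184 + (4.307 − 0.2184)·e^(−12.87/29.2323) = 0.2184 + (4.08860)·0.643865 = 2.85090 mol/L.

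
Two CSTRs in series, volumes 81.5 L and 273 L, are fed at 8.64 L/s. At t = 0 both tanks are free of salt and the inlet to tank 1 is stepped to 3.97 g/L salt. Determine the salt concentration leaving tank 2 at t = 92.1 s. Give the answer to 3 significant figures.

3.66 g/L

Time constants: τᵢ = Vᵢ/Q for each well-mixed tank.
τ₁ = 81.5/8.64 = 9.4329 s; τ₂ = 273/8.64 = 31.597 s.
Solving the cascade with C₁(0)=C₂(0)=0 gives C₂(t) = C_in[1 − (τ₁ e^(−t/τ₁) − τ₂ e^(−t/τ₂))/(τ₁ − τ₂)].
At t = 92.1: e^(−t/τ₁) = 5.7500e-05, e^(−t/τ₂) = 0.054214.
C₂ = 3.97·[1 − (9.4329·5.7500e-05 − 31.597·0.054214)/(-22.164)] = 3.97·0.92274 = 3.6633 g/L.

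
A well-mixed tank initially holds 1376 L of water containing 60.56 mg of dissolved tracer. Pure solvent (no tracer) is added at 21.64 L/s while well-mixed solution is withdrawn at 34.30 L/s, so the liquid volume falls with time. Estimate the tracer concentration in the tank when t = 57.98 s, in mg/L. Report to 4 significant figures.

Let m(t) be the amount of tracer. Volume: V(t) = V₀ + (Q_in − Q_out) t = 1376 − 12.6600 t; V(57.98) = 641.973 L.
Species balance (pure solvent in): dm/dt = −Q_out · m/V(t).
dm/m = −Q_out dt/(V₀ − 12.6600 t); integrating gives ln(m/m₀) = −(Q_out/(Q_in−Q_out)) ln(V/V₀).
m = m₀ (V₀/V)^(Q_out/(Q_in−Q_out)) = 60.56 × (1376/641.973)^(-2.70932) = 7.67583 mg.
C = m/V = 7.67583/641.973 = 0.0119566 mg/L.

0.01196 mg/L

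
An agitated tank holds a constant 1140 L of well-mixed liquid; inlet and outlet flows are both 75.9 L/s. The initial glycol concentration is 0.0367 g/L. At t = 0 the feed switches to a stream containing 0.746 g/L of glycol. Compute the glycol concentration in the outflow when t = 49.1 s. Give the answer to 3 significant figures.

0.719 g/L

Mass balance on the solute (V constant): V dC/dt = Q(C_in − C).
Rewrite as dC/dt + C/τ = C_in/τ, τ = V/Q = 15.020 s.
Integrating: C(t) = C_in + (C₀ − C_in) e^(−t/τ).
C(49.1) = 0.746 + (0.0367 − 0.746)·e^(−49.1/15.020) = 0.746 + (-0.70930)·0.038043 = 0.71902 g/L.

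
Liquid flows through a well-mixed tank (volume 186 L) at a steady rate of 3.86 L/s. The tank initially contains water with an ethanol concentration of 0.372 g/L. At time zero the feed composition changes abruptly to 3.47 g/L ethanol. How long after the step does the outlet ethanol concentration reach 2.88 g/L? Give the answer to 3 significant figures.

79.9 s

Unsteady species balance (constant V, well mixed): V dC/dt = Q(C_in − C), so τ = V/Q = 48.187 s.
C(t) = C_in + (C₀ − C_in) e^(−t/τ). Set C = 2.88 and solve for t:
e^(−t/τ) = (C − C_in)/(C₀ − C_in) = (2.88 − 3.47)/(0.372 − 3.47) = 0.19045
t = −τ ln(…) = 48.187 × 1.6584 = 79.912 s.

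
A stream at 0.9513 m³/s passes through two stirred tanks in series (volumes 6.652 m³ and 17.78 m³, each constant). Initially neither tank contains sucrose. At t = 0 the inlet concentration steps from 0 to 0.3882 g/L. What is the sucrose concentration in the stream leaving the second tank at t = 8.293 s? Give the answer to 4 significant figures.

Each tank obeys Vᵢ dCᵢ/dt = Q(Cᵢ₋₁ − Cᵢ), so τᵢ = Vᵢ/Q.
τ₁ = 6.652/0.9513 = 6.99254 s; τ₂ = 17.78/0.9513 = 18.6902 s.
Tank 1: C₁ = C_in(1 − e^(−t/τ₁)). Tank 2 (τ₁ ≠ τ₂): C₂ = C_in[1 − (τ₁ e^(−t/τ₁) − τ₂ e^(−t/τ₂))/(τ₁ − τ₂)].
At t = 8.293: e^(−t/τ₁) = 0.305447, e^(−t/τ₂) = 0.641653.
C₂ = 0.3882·[1 − (6.99254·0.305447 − 18.6902·0.641653)/(-11.6977)] = 0.3882·0.157373 = 0.0610923 g/L.

0.06109 g/L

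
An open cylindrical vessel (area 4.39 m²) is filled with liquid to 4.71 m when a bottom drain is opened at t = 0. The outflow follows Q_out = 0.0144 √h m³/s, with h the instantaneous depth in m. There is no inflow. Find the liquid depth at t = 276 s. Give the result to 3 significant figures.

With no inflow, A dh/dt = −0.0144 √h.
∫ h^(−1/2) dh = −(0.0144/A) ∫ dt, giving 2√h = 2√h₀ − (0.0144/A) t.
√h = √4.71 − 0.0144·276/(2·4.39) = 2.1703 − 0.45267 = 1.7176.
h = 1.7176² = 2.9501 m.

2.95 m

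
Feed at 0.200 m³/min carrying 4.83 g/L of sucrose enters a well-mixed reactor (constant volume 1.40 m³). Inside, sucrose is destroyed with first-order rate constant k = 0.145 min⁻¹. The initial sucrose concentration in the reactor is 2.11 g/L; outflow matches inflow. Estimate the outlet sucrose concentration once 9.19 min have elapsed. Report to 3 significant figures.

2.38 g/L

V dC/dt = Q(C_in − C) − k V C.
This is linear with rate a = Q/V + k = 0.28786 min⁻¹.
C_ss = Q C_in/(Q + kV) = 2.3970 g/L; C(t) = C_ss + (C₀ − C_ss) e^(−a t).
C(9.19) = 2.3970 + (-0.28702)·e^(−0.28786·9.19) = 2.3970 + (-0.28702)·0.070976 = 2.3767 g/L.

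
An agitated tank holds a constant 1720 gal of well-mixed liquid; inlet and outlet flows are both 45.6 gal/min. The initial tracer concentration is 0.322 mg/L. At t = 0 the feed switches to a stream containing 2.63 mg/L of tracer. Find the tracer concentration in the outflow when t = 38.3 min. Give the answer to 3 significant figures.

1.79 mg/L

Transient balance on the dissolved component: V dC/dt = Q(C_in − C).
So dC/dt = (C_in − C)/τ with τ = V/Q = 1720/45.6 = 37.719 min.
Solution: C(t) = C_in + (C₀ − C_in) e^(−t/τ).
C(38.3) = 2.63 + (0.322 − 2.63)·e^(−38.3/37.719) = 2.63 + (-2.3080)·0.36226 = 1.7939 mg/L.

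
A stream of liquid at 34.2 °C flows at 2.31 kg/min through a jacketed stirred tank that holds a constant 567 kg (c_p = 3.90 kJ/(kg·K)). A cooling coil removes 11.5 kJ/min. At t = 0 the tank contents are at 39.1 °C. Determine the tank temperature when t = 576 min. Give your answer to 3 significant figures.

33.5 °C

M c_p dT/dt = ṁ c_p (T_in − T) − Q̇.
τ = M/ṁ = 245.45 min; T_ss = T_in − Q̇/(ṁ c_p) = 34.2 − 11.5/(2.31·3.90) = 32.923 °C.
This is linear first-order; T(t) = T_ss + (T₀ − T_ss) e^(−t/τ).
T(576) = 32.923 + (6.1765)·e^(−576/245.45) = 32.923 + (6.1765)·0.095688 = 33.515 °C.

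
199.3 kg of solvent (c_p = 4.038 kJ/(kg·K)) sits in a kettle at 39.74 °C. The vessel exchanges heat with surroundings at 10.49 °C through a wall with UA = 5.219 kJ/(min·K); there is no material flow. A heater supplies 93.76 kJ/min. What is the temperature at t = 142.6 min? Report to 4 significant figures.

32.93 °C

M c_p dT/dt = −UA(T − T_amb) + Q̇.
dT/dt = (T_ss − T)/τ with T_ss = T_amb + Q̇/UA = 10.49 + 93.76/5.219 = 28.4551 °C, τ = M c_p/UA = 199.3·4.038/5.219 = 154.201 min.
Solution: T(t) = T_ss + (T₀ − T_ss) e^(−t/τ).
T(142.6) = 28.4551 + (11.2849)·0.396623 = 32.9310 °C.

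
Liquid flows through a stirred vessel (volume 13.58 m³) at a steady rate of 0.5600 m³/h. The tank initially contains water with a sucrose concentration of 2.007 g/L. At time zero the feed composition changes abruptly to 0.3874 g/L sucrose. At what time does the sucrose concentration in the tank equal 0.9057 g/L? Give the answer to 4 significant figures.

27.63 h

Accumulation = in − out for the solute gives V dC/dt = Q(C_in − C), so τ = V/Q = 24.2500 h.
C(t) = C_in + (C₀ − C_in) e^(−t/τ). Set C = 0.9057 and solve for t:
e^(−t/τ) = (C − C_in)/(C₀ − C_in) = (0.9057 − 0.3874)/(2.007 − 0.3874) = 0.320017
t = −τ ln(…) = 24.2500 × 1.13938 = 27.6300 h.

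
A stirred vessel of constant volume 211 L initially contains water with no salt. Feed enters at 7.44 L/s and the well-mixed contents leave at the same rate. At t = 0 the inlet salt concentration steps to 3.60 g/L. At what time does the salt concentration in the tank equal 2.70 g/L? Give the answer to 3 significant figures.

39.3 s

Species balance: V dC/dt = Q(C_in − C) ⇒ τ = V/Q = 28.360 s.
C(t) = C_in + (C₀ − C_in) e^(−t/τ). Set C = 2.70 and solve for t:
e^(−t/τ) = (C − C_in)/(C₀ − C_in) = (2.70 − 3.60)/(0 − 3.60) = 0.25000
t = −τ ln(…) = 28.360 × 1.3863 = 39.316 s.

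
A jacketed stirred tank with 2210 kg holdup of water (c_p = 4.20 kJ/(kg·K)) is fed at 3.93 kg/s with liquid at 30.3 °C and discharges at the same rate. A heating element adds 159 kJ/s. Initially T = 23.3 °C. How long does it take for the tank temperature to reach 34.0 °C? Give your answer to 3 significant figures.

First-law balance (no shaft work): M c_p dT/dt = ṁ c_p (T_in − T) + 159.
τ = M/ṁ = 562.34 s; T_ss = T_in + Q̇/(ṁ c_p) = 39.933 °C.
T(t) = T_ss + (T₀ − T_ss) e^(−t/τ). Set T = 34.0:
e^(−t/τ) = (34.0 − 39.933)/(23.3 − 39.933) = 0.35670
t = −562.34 · ln(0.35670) = 579.70 s.

580 s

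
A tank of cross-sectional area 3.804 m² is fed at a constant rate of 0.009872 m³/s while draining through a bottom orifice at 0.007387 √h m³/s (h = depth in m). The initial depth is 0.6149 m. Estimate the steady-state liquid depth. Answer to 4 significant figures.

1.786 m

Accumulation of liquid (constant cross-section A): A dh/dt = Q_in − 0.007387 √h. At steady state dh/dt = 0:
Q_in = 0.007387 √h_ss ⇒ √h_ss = 0.009872/0.007387 = 1.33640.
h_ss = 1.33640² = 1.78597 m. (Since h₀ = 0.6149 m < h_ss, the level will rise toward this value.)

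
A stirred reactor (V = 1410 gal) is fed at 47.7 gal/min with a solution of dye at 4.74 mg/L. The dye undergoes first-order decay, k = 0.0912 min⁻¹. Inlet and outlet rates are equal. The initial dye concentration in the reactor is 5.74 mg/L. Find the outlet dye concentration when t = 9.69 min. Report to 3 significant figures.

V dC/dt = Q(C_in − C) − k V C.
dC/dt = (Q/V) C_in − (Q/V + k) C; effective rate a = Q/V + k = 0.033830 + 0.0912 = 0.12503 min⁻¹.
C_ss = Q C_in/(Q + kV) = 1.2825 mg/L; C(t) = C_ss + (C₀ − C_ss) e^(−a t).
C(9.69) = 1.2825 + (4.4575)·e^(−0.12503·9.69) = 1.2825 + (4.4575)·0.29774 = 2.6097 mg/L.

2.61 mg/L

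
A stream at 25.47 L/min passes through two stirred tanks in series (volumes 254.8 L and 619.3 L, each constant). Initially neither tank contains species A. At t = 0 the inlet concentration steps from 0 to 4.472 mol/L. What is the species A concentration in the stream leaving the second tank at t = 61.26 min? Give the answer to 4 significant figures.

3.867 mol/L

Each tank obeys Vᵢ dCᵢ/dt = Q(Cᵢ₋₁ − Cᵢ), so τᵢ = Vᵢ/Q.
τ₁ = 254.8/25.47 = 10.0039 min; τ₂ = 619.3/25.47 = 24.3149 min.
Tank 1: C₁ = C_in(1 − e^(−t/τ₁)). Tank 2 (τ₁ ≠ τ₂): C₂ = C_in[1 − (τ₁ e^(−t/τ₁) − τ₂ e^(−t/τ₂))/(τ₁ − τ₂)].
At t = 61.26: e^(−t/τ₁) = 0.00219057, e^(−t/τ₂) = 0.0805043.
C₂ = 4.472·[1 − (10.0039·0.00219057 − 24.3149·0.0805043)/(-14.3110)] = 4.472·0.864751 = 3.86717 mol/L.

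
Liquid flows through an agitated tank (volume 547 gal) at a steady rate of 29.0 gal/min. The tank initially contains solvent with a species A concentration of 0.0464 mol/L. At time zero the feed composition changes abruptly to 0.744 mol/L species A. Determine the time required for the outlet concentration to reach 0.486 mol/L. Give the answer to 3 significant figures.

18.8 min

Accumulation = in − out for the solute gives V dC/dt = Q(C_in − C), so τ = V/Q = 18.862 min.
C(t) = C_in + (C₀ − C_in) e^(−t/τ). Set C = 0.486 and solve for t:
e^(−t/τ) = (C − C_in)/(C₀ − C_in) = (0.486 − 0.744)/(0.0464 − 0.744) = 0.36984
t = −τ ln(…) = 18.862 × 0.99469 = 18.762 min.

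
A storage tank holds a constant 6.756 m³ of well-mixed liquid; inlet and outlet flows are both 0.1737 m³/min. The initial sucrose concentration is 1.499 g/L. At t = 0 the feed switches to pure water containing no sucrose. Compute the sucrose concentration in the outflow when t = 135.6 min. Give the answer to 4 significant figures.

Mass balance on the solute (V constant): V dC/dt = Q(C_in − C).
Time constant τ = V/Q = 6.756/0.1737 = 38.8946 min.
Integrating: C(t) = C_in + (C₀ − C_in) e^(−t/τ).
C(135.6) = 0 + (1.499 − 0)·e^(−135.6/38.8946) = 0 + (1.49900)·0.0306127 = 0.0458884 g/L.

0.04589 g/L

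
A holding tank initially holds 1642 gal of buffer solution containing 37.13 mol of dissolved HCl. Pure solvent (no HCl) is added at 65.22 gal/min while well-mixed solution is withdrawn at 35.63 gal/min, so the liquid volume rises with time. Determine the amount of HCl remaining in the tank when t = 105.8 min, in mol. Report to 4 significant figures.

10.27 mol

Total volume: dV/dt = Q_in − Q_out = 29.5900 gal/min, so V(t) = 1642 + 29.5900 t and V(105.8) = 4772.62 gal.
Solute balance: dm/dt = 0 − Q_out C = −Q_out m/V(t).
Separate: dm/m = −Q_out dt/V(t) ⇒ ln(m/m₀) = −(Q_out/(Q_in−Q_out)) ln(V/V₀).
m = m₀ (V₀/V)^(Q_out/(Q_in−Q_out)) = 37.13 × (1642/4772.62)^(1.20412) = 10.2743 mol.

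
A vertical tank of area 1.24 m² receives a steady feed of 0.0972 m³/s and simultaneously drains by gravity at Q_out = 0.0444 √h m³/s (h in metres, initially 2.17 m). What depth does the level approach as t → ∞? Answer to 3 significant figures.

Level balance: A dh/dt = 0.0972 − 0.0444 √h. Setting dh/dt = 0:
Q_in = 0.0444 √h_ss ⇒ √h_ss = 0.0972/0.0444 = 2.1892.
h_ss = 2.1892² = 4.7925 m. (Since h₀ = 2.17 m < h_ss, the level will rise toward this value.)

4.79 m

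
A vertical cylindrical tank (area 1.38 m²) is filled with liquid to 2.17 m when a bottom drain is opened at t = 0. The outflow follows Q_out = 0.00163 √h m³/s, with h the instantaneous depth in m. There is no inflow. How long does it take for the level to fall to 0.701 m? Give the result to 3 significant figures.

Volume balance on the tank: A dh/dt = −0.00163 √h.
This is separable: 2 d(√h)/dt = −0.00163/A, so √h = √h₀ − (0.00163/(2A)) t.
t = 2A(√h₀ − √h)/0.00163 = 2·1.38·(√2.17 − √0.701)/0.00163
  = 2.7600 × (1.4731 − 0.83726) / 0.00163 = 1076.6 s.

1080 s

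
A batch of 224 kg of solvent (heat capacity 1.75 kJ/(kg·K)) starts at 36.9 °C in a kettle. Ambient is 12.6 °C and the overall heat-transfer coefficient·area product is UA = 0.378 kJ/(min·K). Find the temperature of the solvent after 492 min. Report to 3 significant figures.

27.7 °C

M c_p dT/dt = −UA(T − T_amb).
dT/dt = (T_ss − T)/τ with T_ss = T_amb = 12.600 °C, τ = M c_p/UA = 224·1.75/0.378 = 1037.0 min.
T approaches T_ss exponentially: T(t) = T_ss + (T₀ − T_ss) e^(−t/τ).
T(492) = 12.600 + (24.300)·0.62224 = 27.720 °C.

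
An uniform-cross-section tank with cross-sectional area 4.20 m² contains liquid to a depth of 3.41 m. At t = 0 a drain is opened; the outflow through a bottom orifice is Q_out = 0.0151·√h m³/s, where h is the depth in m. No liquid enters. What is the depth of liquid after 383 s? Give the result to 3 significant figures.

1.34 m

Unsteady balance on liquid volume: A dh/dt = −0.0151 √h.
∫ h^(−1/2) dh = −(0.0151/A) ∫ dt, giving 2√h = 2√h₀ − (0.0151/A) t.
√h = √3.41 − 0.0151·383/(2·4.20) = 1.8466 − 0.68849 = 1.1581.
h = 1.1581² = 1.3413 m.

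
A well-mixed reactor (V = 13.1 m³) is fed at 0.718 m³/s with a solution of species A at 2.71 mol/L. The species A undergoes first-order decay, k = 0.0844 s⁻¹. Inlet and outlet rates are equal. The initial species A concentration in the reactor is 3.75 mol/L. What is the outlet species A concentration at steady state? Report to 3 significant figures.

1.07 mol/L

Species balance: V dC/dt = Q C_in − Q C − k V C.
Steady state (dC/dt = 0): C_ss = Q C_in/(Q + kV) = C_in/(1 + kV/Q).
C_ss = 0.718·2.71/(0.718 + 0.0844·13.1) = 1.9458/1.8236 = 1.0670 mol/L.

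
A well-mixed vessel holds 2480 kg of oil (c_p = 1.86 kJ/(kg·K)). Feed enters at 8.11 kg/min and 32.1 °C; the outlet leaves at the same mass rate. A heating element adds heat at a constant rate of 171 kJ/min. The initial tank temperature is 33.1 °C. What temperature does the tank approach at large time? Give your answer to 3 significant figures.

43.4 °C

Heat balance on the well-mixed liquid: M c_p dT/dt = ṁ c_p (T_in − T) + 171.
At steady state dT/dt = 0 ⇒ T_ss = T_in + Q̇/(ṁ c_p) = 32.1 + 171/(8.11·1.86) = 43.436 °C.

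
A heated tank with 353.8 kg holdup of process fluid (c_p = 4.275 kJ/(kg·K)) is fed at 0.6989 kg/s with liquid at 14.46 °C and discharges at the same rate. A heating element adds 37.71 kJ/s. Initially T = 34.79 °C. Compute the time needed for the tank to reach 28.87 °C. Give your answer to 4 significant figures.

739.5 s

M c_p dT/dt = ṁ c_p (T_in − T) + Q̇.
τ = M/ṁ = 506.224 s; T_ss = T_in + Q̇/(ṁ c_p) = 27.0813 °C.
T(t) = T_ss + (T₀ − T_ss) e^(−t/τ). Set T = 28.87:
e^(−t/τ) = (28.87 − 27.0813)/(34.79 − 27.0813) = 0.232033
t = −506.224 · ln(0.232033) = 739.531 s.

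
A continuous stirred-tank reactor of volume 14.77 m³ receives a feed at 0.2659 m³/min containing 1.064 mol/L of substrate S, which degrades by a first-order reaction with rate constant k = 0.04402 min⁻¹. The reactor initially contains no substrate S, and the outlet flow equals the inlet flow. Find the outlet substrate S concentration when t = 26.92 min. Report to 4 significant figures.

V dC/dt = Q(C_in − C) − k V C.
This is linear with rate a = Q/V + k = 0.0620227 min⁻¹.
C_ss = Q C_in/(Q + kV) = 0.308837 mol/L; C(t) = C_ss + (C₀ − C_ss) e^(−a t).
C(26.92) = 0.308837 + (-0.308837)·e^(−0.0620227·26.92) = 0.308837 + (-0.308837)·0.188313 = 0.250679 mol/L.

0.2507 mol/L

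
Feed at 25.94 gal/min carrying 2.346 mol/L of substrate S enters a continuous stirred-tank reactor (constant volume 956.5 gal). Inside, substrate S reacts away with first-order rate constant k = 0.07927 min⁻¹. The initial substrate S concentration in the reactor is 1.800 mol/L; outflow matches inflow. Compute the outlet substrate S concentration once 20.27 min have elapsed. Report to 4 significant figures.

Accumulation = in − out − consumed: V dC/dt = Q C_in − Q C − k V C.
dC/dt = (Q/V) C_in − (Q/V + k) C; effective rate a = Q/V + k = 0.0271197 + 0.07927 = 0.106390 min⁻¹.
C_ss = Q C_in/(Q + kV) = 0.598017 mol/L; C(t) = C_ss + (C₀ − C_ss) e^(−a t).
C(20.27) = 0.598017 + (1.20198)·e^(−0.106390·20.27) = 0.598017 + (1.20198)·0.115727 = 0.737119 mol/L.

0.7371 mol/L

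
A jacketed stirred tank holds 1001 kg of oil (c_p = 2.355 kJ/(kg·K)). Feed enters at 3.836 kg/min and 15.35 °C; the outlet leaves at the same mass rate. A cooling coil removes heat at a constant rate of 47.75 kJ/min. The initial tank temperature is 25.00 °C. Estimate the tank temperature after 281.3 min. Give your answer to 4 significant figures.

Energy balance: M c_p dT/dt = ṁ c_p (T_in − T) − 47.75.
Rearrange: dT/dt = (T_ss − T)/τ with τ = M/ṁ = 260.949 min and T_ss = T_in − Q̇/(ṁ c_p) = 10.0643 °C.
T approaches T_ss exponentially: T(t) = T_ss + (T₀ − T_ss) e^(−t/τ).
T(281.3) = 10.0643 + (14.9357)·e^(−281.3/260.949) = 10.0643 + (14.9357)·0.340279 = 15.1466 °C.

15.15 °C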